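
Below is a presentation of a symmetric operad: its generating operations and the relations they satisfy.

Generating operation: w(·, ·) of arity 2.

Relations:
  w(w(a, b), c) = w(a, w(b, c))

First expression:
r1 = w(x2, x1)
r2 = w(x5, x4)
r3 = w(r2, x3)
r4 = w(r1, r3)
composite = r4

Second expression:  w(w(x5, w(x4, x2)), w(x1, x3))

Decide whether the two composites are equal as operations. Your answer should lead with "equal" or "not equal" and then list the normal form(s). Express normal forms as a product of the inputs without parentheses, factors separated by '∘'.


not equal; the first gives x2 ∘ x1 ∘ x5 ∘ x4 ∘ x3 and the second x5 ∘ x4 ∘ x2 ∘ x1 ∘ x3

In normal form, the first expression is x2 ∘ x1 ∘ x5 ∘ x4 ∘ x3
In normal form, the second expression is x5 ∘ x4 ∘ x2 ∘ x1 ∘ x3
They disagree, so not equal.


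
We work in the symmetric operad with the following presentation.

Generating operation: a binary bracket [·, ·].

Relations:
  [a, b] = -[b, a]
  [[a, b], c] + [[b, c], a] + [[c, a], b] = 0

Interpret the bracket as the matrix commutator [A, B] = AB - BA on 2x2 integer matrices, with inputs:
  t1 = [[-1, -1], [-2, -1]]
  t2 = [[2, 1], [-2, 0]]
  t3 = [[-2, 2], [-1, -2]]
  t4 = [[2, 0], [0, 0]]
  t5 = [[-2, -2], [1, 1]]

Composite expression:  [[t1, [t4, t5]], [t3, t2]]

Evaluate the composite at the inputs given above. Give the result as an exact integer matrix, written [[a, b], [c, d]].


[[0, 48], [-24, 0]]

[t4, t5] = [[0, -4], [-2, 0]]
[t1, [t4, t5]] = [[-6, 0], [0, 6]]
[t3, t2] = [[-3, -4], [-2, 3]]
[[t1, [t4, t5]], [t3, t2]] = [[0, 48], [-24, 0]]


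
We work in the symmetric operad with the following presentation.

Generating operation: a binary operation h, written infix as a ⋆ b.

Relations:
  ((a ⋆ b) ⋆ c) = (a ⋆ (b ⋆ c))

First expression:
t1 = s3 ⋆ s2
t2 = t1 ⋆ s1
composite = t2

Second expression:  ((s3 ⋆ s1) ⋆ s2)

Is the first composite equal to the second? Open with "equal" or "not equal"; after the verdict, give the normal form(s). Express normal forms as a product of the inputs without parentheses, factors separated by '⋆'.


The first expression, normalized: s3 ⋆ s2 ⋆ s1
The second expression, normalized: s3 ⋆ s1 ⋆ s2
They disagree, so not equal.

not equal — first s3 ⋆ s2 ⋆ s1, second s3 ⋆ s1 ⋆ s2


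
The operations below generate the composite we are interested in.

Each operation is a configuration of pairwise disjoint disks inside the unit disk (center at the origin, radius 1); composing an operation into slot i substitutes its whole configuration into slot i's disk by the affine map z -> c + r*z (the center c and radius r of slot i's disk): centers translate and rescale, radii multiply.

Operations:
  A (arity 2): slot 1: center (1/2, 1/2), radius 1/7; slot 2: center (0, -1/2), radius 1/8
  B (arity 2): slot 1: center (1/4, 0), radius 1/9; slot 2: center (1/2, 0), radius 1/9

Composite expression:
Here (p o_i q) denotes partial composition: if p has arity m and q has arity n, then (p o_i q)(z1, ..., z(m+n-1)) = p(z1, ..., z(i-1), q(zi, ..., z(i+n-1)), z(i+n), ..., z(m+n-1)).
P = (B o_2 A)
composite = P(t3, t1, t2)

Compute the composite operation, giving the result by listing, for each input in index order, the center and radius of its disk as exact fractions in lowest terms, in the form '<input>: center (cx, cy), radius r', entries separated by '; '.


t1: center (5/9, 1/18), radius 1/63; t2: center (1/2, -1/18), radius 1/72; t3: center (1/4, 0), radius 1/9

Each t-disk chains the slot maps above it in B; radii multiply.
input t3: applying the 1 nested substitution gives center (1/4, 0), radius 1/9
input t1: applying the 2 nested substitutions gives center (5/9, 1/18), radius 1/63
input t2: applying the 2 nested substitutions gives center (1/2, -1/18), radius 1/72


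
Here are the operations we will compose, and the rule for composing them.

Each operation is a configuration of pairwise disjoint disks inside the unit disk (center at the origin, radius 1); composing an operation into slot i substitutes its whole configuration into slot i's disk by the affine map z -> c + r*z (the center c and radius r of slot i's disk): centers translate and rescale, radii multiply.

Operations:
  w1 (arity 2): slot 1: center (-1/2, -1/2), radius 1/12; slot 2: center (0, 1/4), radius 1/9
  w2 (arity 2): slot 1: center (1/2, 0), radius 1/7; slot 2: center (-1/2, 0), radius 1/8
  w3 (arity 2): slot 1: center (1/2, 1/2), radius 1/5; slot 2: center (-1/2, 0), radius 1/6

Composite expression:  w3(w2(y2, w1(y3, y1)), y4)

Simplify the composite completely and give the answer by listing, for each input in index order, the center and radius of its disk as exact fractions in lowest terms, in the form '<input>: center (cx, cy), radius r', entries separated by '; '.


Nesting under w3 composes maps z -> c + r*z down each y-path.
tracing y2 down its 2-map path: center (3/5, 1/2), radius 1/35
tracing y3 down its 3-map path: center (31/80, 39/80), radius 1/480
tracing y1 down its 3-map path: center (2/5, 81/160), radius 1/360
tracing y4 down its 1-map path: center (-1/2, 0), radius 1/6

y1: center (2/5, 81/160), radius 1/360; y2: center (3/5, 1/2), radius 1/35; y3: center (31/80, 39/80), radius 1/480; y4: center (-1/2, 0), radius 1/6


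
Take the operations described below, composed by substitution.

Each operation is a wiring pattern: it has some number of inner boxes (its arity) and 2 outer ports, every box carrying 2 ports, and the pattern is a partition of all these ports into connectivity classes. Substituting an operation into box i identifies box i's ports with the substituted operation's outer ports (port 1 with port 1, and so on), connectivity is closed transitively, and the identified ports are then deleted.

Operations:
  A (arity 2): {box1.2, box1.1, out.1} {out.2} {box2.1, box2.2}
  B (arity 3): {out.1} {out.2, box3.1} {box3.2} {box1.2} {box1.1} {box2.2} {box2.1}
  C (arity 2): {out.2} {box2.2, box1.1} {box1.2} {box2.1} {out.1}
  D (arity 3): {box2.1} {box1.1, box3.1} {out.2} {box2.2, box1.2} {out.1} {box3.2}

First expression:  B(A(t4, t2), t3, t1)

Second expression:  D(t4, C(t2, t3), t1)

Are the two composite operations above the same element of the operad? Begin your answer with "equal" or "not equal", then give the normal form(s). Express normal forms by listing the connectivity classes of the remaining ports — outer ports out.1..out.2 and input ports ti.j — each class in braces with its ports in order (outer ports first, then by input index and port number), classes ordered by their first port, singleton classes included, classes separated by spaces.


Reducing the first expression gives {out.1} {out.2, t1.1} {t1.2} {t2.1, t2.2} {t3.1} {t3.2} {t4.1, t4.2}
Reducing the second expression gives {out.1} {out.2} {t1.1, t4.1} {t1.2} {t2.1, t3.2} {t2.2} {t3.1} {t4.2}
They disagree, so not equal.

not equal — first {out.1} {out.2, t1.1} {t1.2} {t2.1, t2.2} {t3.1} {t3.2} {t4.1, t4.2}, second {out.1} {out.2} {t1.1, t4.1} {t1.2} {t2.1, t3.2} {t2.2} {t3.1} {t4.2}


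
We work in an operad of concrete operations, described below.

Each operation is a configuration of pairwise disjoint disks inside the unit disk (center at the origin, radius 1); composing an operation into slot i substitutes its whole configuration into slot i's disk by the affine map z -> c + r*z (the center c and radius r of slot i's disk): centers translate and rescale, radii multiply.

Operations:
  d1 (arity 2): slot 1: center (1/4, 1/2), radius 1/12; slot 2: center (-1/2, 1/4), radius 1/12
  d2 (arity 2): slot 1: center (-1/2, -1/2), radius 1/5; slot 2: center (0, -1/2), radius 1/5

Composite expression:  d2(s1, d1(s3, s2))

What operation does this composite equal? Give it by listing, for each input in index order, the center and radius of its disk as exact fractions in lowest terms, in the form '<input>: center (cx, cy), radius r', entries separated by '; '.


Each s-disk chains the slot maps above it in d2; radii multiply.
for s1, the 1-step affine chain lands on center (-1/2, -1/2), radius 1/5
for s3, the 2-step affine chain lands on center (1/20, -2/5), radius 1/60
for s2, the 2-step affine chain lands on center (-1/10, -9/20), radius 1/60

s1: center (-1/2, -1/2), radius 1/5; s2: center (-1/10, -9/20), radius 1/60; s3: center (1/20, -2/5), radius 1/60


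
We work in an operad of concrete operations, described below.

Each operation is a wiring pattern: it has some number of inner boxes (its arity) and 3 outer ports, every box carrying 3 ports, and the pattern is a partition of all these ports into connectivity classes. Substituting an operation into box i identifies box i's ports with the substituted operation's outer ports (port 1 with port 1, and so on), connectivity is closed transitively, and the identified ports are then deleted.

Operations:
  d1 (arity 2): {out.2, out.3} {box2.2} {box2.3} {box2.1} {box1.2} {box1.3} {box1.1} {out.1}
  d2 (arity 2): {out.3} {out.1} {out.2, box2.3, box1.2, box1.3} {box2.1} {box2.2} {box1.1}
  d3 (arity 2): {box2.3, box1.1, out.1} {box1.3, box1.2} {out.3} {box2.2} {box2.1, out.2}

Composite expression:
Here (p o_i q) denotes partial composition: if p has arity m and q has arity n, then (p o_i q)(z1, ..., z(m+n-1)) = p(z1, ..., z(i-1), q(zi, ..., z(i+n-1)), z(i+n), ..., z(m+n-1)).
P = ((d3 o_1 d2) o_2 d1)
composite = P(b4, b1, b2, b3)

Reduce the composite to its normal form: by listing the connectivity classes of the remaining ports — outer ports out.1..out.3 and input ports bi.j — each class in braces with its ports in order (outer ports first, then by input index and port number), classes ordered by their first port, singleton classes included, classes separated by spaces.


Reachability decides: close wires over d3-identified ports.
d1 over (b1, b2) gives {out.1} {out.2, out.3} {b1.1} {b1.2} {b1.3} {b2.1} {b2.2} {b2.3}, out.j being that stage's outer ports
d2 over (b4, b1, b2) gives {out.1} {out.2, b4.2, b4.3} {out.3} {b1.1} {b1.2} {b1.3} {b2.1} {b2.2} {b2.3} {b4.1}, out.j being that stage's outer ports
d3 over (b4, b1, b2, b3) gives {out.1, b3.3} {out.2, b3.1} {out.3} {b1.1} {b1.2} {b1.3} {b2.1} {b2.2} {b2.3} {b3.2} {b4.1} {b4.2, b4.3}, out.j being that stage's outer ports

{out.1, b3.3} {out.2, b3.1} {out.3} {b1.1} {b1.2} {b1.3} {b2.1} {b2.2} {b2.3} {b3.2} {b4.1} {b4.2, b4.3}


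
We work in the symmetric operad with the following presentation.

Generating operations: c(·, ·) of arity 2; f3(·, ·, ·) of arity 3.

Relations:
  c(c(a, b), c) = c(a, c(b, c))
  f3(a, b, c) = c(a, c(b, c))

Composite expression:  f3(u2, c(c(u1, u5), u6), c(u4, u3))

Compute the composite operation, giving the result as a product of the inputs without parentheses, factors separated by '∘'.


Every regrouping of f3 is equal, so read the u-inputs in written order.
c(u1, u5) spells out as u1 ∘ u5
c(c(u1, u5), u6) spells out as u1 ∘ u5 ∘ u6
c(u4, u3) spells out as u4 ∘ u3
f3(u2, c(c(u1, u5), u6), c(u4, u3)) spells out as u2 ∘ u1 ∘ u5 ∘ u6 ∘ u4 ∘ u3

u2 ∘ u1 ∘ u5 ∘ u6 ∘ u4 ∘ u3


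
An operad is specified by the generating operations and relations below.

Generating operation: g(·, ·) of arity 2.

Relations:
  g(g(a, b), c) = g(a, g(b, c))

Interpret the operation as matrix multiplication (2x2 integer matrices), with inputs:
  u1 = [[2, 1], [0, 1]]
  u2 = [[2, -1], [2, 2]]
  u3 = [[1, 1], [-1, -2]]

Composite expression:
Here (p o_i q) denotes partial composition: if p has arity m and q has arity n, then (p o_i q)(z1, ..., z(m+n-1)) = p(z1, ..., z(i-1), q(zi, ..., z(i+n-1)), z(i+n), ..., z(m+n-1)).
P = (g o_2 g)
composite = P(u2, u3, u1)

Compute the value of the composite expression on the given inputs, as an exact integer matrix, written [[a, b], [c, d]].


[[6, 7], [0, -2]]

g(u3, u1) = [[2, 2], [-2, -3]]
g(u2, g(u3, u1)) = [[6, 7], [0, -2]]


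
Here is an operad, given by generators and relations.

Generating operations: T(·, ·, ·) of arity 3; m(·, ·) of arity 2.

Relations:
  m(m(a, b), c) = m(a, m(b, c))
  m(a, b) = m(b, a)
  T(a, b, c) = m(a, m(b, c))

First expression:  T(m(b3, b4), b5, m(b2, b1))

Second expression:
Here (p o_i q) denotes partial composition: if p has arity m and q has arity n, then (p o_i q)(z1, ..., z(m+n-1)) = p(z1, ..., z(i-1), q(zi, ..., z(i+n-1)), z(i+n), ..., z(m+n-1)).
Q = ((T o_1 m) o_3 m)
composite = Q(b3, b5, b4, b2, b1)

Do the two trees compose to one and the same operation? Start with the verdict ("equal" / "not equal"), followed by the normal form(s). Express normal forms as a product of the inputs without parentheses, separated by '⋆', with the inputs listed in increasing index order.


The first expression, normalized: b1 ⋆ b2 ⋆ b3 ⋆ b4 ⋆ b5
The second expression, normalized: b1 ⋆ b2 ⋆ b3 ⋆ b4 ⋆ b5
The forms coincide; equal.

equal — both sides give b1 ⋆ b2 ⋆ b3 ⋆ b4 ⋆ b5


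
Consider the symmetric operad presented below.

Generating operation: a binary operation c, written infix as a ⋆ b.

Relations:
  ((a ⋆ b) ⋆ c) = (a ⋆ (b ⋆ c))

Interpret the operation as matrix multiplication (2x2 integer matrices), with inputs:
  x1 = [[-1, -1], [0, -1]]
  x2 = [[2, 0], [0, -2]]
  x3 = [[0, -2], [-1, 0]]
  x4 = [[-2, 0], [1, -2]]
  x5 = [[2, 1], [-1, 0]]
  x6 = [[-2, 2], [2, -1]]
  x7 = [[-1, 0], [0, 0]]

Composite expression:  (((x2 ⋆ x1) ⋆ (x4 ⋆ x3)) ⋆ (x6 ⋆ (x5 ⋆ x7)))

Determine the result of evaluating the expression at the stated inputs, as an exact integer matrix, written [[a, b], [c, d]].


[[-4, 0], [44, 0]]

(x2 ⋆ x1) = [[-2, -2], [0, 2]]
(x4 ⋆ x3) = [[0, 4], [2, -2]]
((x2 ⋆ x1) ⋆ (x4 ⋆ x3)) = [[-4, -4], [4, -4]]
(x5 ⋆ x7) = [[-2, 0], [1, 0]]
(x6 ⋆ (x5 ⋆ x7)) = [[6, 0], [-5, 0]]
(((x2 ⋆ x1) ⋆ (x4 ⋆ x3)) ⋆ (x6 ⋆ (x5 ⋆ x7))) = [[-4, 0], [44, 0]]


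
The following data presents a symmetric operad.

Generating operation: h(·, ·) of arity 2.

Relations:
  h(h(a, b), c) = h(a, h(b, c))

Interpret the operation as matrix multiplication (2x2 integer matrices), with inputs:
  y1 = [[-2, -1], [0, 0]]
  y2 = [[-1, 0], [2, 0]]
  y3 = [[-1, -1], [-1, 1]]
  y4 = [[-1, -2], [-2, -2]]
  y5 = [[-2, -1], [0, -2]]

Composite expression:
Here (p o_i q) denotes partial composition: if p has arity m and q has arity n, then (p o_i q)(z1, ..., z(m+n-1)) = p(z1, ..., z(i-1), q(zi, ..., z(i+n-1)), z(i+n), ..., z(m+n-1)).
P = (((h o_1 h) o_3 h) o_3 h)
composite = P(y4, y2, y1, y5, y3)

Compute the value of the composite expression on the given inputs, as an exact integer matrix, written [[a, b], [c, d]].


[[24, 0], [16, 0]]

h(y4, y2) = [[-3, 0], [-2, 0]]
h(y1, y5) = [[4, 4], [0, 0]]
h(h(y1, y5), y3) = [[-8, 0], [0, 0]]
h(h(y4, y2), h(h(y1, y5), y3)) = [[24, 0], [16, 0]]


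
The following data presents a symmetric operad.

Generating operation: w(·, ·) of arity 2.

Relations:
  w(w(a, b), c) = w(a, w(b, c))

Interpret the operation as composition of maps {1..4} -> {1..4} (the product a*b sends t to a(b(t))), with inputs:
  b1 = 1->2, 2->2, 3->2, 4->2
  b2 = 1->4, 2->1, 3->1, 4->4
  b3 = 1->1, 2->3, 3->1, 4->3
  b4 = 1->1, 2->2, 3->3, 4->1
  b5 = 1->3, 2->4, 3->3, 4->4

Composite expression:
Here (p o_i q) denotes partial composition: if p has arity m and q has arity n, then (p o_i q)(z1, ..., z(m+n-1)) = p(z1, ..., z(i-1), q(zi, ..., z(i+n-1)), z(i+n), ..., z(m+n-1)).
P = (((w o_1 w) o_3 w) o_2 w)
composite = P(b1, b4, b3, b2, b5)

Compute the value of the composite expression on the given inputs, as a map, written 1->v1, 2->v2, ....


1->2, 2->2, 3->2, 4->2

w(b4, b3) = 1->1, 2->3, 3->1, 4->3
w(b1, w(b4, b3)) = 1->2, 2->2, 3->2, 4->2
w(b2, b5) = 1->1, 2->4, 3->1, 4->4
w(w(b1, w(b4, b3)), w(b2, b5)) = 1->2, 2->2, 3->2, 4->2


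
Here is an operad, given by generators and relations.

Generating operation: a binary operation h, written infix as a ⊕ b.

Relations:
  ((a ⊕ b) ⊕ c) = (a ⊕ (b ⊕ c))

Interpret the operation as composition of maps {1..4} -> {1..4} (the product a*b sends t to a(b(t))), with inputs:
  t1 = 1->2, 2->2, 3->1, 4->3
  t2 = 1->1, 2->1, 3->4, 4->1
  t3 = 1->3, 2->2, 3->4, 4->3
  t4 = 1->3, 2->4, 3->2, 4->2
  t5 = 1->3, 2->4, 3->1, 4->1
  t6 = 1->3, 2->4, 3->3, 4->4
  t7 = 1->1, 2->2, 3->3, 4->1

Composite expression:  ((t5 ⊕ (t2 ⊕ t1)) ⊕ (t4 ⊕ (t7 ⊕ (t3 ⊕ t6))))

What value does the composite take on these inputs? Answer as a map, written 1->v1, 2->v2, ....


1->3, 2->3, 3->3, 4->3


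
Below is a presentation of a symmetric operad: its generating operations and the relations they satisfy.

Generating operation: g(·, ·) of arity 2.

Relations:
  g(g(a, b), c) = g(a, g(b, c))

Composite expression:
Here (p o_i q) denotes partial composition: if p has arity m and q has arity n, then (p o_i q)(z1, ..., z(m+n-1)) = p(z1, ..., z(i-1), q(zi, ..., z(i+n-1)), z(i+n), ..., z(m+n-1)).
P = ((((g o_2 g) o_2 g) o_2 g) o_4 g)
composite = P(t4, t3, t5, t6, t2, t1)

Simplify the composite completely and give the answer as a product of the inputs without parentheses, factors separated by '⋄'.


Key point: g is associative — brackets drop, the t-order remains.
g(t3, t5) linearizes to t3 ⋄ t5
g(t6, t2) linearizes to t6 ⋄ t2
g(g(t3, t5), g(t6, t2)) linearizes to t3 ⋄ t5 ⋄ t6 ⋄ t2
g(g(g(t3, t5), g(t6, t2)), t1) linearizes to t3 ⋄ t5 ⋄ t6 ⋄ t2 ⋄ t1
g(t4, g(g(g(t3, t5), g(t6, t2)), t1)) linearizes to t4 ⋄ t3 ⋄ t5 ⋄ t6 ⋄ t2 ⋄ t1

t4 ⋄ t3 ⋄ t5 ⋄ t6 ⋄ t2 ⋄ t1


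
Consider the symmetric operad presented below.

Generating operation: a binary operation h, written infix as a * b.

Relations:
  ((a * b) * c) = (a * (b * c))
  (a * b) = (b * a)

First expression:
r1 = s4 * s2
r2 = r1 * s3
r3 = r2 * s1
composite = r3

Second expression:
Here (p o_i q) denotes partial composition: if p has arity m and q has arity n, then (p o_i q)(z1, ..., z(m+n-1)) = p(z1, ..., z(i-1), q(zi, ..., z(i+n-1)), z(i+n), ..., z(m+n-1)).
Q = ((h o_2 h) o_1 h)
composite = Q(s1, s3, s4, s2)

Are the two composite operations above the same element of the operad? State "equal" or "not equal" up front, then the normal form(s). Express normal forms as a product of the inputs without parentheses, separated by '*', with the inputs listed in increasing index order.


In normal form, the first expression is s1 * s2 * s3 * s4
In normal form, the second expression is s1 * s2 * s3 * s4
The forms coincide; equal.

equal; both compose to s1 * s2 * s3 * s4


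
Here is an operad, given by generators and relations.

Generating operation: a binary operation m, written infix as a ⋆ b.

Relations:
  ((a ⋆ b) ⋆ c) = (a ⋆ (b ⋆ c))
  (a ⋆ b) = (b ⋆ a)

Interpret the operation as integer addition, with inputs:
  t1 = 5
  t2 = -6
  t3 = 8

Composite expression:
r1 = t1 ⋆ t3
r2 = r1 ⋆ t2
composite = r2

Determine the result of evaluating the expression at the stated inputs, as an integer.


7

(t1 ⋆ t3) = 13
((t1 ⋆ t3) ⋆ t2) = 7


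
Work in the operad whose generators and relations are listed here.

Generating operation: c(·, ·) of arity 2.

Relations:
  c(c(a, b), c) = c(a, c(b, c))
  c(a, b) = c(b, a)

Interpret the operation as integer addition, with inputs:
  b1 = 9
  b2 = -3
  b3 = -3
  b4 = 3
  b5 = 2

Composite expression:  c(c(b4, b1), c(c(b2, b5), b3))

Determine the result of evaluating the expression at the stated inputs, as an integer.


8


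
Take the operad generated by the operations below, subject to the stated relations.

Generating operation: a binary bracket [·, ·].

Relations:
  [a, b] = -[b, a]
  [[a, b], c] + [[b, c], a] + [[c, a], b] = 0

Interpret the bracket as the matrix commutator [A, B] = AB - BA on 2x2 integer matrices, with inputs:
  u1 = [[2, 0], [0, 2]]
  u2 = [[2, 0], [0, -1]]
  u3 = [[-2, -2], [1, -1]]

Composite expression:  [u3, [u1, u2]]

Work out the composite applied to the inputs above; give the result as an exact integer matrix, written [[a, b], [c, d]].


[u1, u2] = [[0, 0], [0, 0]]
[u3, [u1, u2]] = [[0, 0], [0, 0]]

[[0, 0], [0, 0]]


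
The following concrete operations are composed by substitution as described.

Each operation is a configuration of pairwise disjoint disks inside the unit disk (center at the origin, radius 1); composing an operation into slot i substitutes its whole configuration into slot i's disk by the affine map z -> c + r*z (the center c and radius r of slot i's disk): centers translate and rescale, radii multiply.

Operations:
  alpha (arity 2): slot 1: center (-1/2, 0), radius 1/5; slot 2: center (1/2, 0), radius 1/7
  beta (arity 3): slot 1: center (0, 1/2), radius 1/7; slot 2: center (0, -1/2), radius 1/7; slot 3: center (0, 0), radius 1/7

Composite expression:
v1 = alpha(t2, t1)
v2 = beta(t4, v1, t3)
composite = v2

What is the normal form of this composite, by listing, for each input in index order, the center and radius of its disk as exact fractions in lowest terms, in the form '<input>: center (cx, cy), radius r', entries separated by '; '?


t1: center (1/14, -1/2), radius 1/49; t2: center (-1/14, -1/2), radius 1/35; t3: center (0, 0), radius 1/7; t4: center (0, 1/2), radius 1/7

Affine substitution under beta: radii multiply and t-centers shift.
t4 passes through 1 substitution, ending at center (0, 1/2), radius 1/7
t2 passes through 2 substitutions, ending at center (-1/14, -1/2), radius 1/35
t1 passes through 2 substitutions, ending at center (1/14, -1/2), radius 1/49
t3 passes through 1 substitution, ending at center (0, 0), radius 1/7


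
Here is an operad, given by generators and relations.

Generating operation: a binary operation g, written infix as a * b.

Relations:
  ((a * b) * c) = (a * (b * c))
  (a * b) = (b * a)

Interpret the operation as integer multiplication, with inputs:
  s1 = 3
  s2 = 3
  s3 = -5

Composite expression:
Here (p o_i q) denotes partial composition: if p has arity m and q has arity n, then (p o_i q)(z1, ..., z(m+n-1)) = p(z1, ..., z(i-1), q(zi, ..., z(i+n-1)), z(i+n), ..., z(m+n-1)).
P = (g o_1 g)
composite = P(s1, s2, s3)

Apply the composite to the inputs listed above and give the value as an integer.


-45

(s1 * s2) = 9
((s1 * s2) * s3) = -45


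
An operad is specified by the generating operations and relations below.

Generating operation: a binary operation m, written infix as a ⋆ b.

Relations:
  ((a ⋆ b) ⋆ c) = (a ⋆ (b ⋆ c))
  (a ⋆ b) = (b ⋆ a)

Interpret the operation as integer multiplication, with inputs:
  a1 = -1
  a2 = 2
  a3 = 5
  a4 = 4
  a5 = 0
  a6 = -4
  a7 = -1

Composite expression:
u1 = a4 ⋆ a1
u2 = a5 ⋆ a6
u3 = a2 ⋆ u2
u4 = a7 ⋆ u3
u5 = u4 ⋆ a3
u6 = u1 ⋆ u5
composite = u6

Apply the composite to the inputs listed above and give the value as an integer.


0

(a4 ⋆ a1) = -4
(a5 ⋆ a6) = 0
(a2 ⋆ (a5 ⋆ a6)) = 0
(a7 ⋆ (a2 ⋆ (a5 ⋆ a6))) = 0
((a7 ⋆ (a2 ⋆ (a5 ⋆ a6))) ⋆ a3) = 0
((a4 ⋆ a1) ⋆ ((a7 ⋆ (a2 ⋆ (a5 ⋆ a6))) ⋆ a3)) = 0


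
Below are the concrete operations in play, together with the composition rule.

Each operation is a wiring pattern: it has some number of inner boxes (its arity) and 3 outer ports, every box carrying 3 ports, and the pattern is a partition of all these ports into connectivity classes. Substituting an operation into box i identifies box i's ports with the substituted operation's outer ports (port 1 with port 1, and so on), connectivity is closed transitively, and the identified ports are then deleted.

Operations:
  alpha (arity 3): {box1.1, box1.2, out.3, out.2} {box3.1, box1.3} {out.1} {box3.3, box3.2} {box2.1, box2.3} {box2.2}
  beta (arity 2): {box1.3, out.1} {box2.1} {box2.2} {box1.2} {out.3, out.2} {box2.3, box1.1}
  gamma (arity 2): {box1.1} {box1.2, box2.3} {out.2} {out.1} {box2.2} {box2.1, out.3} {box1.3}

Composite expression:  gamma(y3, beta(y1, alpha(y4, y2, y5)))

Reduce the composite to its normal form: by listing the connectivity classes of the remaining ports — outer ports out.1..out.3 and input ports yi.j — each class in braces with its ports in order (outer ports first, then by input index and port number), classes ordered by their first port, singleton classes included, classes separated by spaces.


{out.1} {out.2} {out.3, y1.3} {y1.1, y4.1, y4.2} {y1.2} {y2.1, y2.3} {y2.2} {y3.1} {y3.2} {y3.3} {y4.3, y5.1} {y5.2, y5.3}


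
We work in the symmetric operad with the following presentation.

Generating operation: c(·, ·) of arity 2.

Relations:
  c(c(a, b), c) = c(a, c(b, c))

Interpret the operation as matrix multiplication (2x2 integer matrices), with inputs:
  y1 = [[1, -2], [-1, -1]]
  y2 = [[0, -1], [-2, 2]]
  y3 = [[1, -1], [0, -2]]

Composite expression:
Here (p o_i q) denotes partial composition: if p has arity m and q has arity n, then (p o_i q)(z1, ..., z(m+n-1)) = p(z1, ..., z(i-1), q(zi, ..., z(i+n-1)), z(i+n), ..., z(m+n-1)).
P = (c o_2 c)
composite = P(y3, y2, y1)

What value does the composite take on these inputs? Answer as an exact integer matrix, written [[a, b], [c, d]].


[[5, -1], [8, -4]]

c(y2, y1) = [[1, 1], [-4, 2]]
c(y3, c(y2, y1)) = [[5, -1], [8, -4]]


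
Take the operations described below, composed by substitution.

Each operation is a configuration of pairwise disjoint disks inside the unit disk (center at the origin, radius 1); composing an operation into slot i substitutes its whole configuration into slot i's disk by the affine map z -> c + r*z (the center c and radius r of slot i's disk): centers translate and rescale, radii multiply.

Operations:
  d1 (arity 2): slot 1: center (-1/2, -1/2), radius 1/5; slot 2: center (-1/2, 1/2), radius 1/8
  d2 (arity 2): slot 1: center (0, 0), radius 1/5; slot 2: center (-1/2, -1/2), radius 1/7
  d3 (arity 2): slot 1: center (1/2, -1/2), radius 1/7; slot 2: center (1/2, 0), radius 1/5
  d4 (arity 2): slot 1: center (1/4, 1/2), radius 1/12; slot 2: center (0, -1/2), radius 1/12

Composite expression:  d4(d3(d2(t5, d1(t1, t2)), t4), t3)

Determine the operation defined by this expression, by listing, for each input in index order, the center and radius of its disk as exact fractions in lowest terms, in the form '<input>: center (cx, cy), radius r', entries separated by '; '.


t1: center (335/1176, 177/392), radius 1/2940; t2: center (335/1176, 533/1176), radius 1/4704; t3: center (0, -1/2), radius 1/12; t4: center (7/24, 1/2), radius 1/60; t5: center (7/24, 11/24), radius 1/420

Follow each t-input down from d4: c' goes to c + r*c', radius to r*r'.
for t5, the 3-step affine chain lands on center (7/24, 11/24), radius 1/420
for t1, the 4-step affine chain lands on center (335/1176, 177/392), radius 1/2940
for t2, the 4-step affine chain lands on center (335/1176, 533/1176), radius 1/4704
for t4, the 2-step affine chain lands on center (7/24, 1/2), radius 1/60
for t3, the 1-step affine chain lands on center (0, -1/2), radius 1/12


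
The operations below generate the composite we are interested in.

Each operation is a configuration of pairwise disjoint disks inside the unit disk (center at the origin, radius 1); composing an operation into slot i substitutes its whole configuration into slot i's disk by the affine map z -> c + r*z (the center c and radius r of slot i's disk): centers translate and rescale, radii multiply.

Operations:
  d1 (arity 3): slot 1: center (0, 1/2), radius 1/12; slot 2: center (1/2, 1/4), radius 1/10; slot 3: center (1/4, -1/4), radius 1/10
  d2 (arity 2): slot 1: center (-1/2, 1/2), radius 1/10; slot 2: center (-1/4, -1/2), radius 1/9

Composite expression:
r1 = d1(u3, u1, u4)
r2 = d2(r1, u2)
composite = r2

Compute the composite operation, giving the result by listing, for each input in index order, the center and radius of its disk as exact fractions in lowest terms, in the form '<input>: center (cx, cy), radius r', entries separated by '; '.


u1: center (-9/20, 21/40), radius 1/100; u2: center (-1/4, -1/2), radius 1/9; u3: center (-1/2, 11/20), radius 1/120; u4: center (-19/40, 19/40), radius 1/100

Nesting under d2 composes maps z -> c + r*z down each u-path.
u3: after 2 affine steps, its disk has center (-1/2, 11/20), radius 1/120
u1: after 2 affine steps, its disk has center (-9/20, 21/40), radius 1/100
u4: after 2 affine steps, its disk has center (-19/40, 19/40), radius 1/100
u2: after 1 affine step, its disk has center (-1/4, -1/2), radius 1/9


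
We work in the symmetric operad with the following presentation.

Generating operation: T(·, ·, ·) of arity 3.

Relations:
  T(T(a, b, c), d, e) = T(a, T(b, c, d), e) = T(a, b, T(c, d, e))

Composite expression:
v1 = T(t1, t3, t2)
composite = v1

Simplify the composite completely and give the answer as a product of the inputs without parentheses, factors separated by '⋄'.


t1 ⋄ t3 ⋄ t2


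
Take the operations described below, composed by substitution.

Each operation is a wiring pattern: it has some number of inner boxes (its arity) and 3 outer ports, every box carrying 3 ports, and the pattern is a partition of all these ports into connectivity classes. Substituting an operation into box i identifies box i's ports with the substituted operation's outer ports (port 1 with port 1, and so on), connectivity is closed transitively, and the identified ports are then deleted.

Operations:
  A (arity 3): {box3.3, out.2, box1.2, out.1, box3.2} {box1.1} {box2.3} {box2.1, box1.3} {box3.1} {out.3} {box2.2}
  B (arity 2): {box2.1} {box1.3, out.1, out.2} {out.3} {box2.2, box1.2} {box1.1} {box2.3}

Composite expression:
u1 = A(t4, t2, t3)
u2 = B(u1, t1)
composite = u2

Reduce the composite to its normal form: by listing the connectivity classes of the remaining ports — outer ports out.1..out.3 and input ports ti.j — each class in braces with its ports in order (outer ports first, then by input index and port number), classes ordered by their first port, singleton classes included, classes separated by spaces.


{out.1, out.2} {out.3} {t1.1} {t1.2, t3.2, t3.3, t4.2} {t1.3} {t2.1, t4.3} {t2.2} {t2.3} {t3.1} {t4.1}

Treat the ports identified at B as solder joints: merge, then drop.
stage A: inputs (t4, t2, t3), connectivity {out.1, out.2, t3.2, t3.3, t4.2} {out.3} {t2.1, t4.3} {t2.2} {t2.3} {t3.1} {t4.1}, out.j its boundary
stage B: inputs (t4, t2, t3, t1), connectivity {out.1, out.2} {out.3} {t1.1} {t1.2, t3.2, t3.3, t4.2} {t1.3} {t2.1, t4.3} {t2.2} {t2.3} {t3.1} {t4.1}, out.j its boundary


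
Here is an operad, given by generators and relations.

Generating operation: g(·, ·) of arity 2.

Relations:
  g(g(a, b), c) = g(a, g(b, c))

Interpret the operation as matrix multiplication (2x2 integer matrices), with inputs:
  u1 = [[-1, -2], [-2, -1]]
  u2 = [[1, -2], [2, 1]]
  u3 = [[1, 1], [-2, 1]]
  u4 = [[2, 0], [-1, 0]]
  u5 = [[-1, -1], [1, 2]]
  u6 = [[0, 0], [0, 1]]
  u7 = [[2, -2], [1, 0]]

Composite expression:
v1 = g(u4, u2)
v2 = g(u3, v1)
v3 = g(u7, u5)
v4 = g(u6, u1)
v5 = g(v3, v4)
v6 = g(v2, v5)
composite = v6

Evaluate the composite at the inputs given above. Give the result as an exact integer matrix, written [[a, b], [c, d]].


[[8, 4], [-40, -20]]


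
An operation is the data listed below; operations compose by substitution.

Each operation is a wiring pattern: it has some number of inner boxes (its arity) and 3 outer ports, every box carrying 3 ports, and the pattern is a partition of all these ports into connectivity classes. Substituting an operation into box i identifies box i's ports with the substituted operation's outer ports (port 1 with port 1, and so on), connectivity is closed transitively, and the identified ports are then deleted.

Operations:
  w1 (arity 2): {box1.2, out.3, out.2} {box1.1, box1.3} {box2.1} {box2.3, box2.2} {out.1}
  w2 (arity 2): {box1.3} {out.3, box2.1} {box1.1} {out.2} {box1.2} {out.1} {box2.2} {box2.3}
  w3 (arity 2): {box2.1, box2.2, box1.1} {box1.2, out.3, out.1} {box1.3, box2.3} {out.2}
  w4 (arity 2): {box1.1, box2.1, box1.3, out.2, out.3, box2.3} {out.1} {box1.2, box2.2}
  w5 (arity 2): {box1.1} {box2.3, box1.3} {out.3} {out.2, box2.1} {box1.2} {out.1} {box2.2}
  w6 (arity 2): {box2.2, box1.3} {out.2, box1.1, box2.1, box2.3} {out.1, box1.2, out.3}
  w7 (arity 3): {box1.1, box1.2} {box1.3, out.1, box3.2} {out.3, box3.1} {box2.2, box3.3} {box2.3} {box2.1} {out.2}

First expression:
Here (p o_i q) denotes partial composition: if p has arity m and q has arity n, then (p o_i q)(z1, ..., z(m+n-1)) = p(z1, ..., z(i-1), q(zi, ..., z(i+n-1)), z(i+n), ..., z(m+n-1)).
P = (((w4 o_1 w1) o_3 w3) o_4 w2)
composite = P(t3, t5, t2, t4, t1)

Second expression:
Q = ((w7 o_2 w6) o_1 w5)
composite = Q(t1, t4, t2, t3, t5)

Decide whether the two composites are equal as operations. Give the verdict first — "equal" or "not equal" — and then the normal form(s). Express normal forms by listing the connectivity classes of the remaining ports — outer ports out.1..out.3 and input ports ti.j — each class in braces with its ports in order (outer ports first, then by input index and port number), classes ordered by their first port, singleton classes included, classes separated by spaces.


The first composite normalizes to {out.1} {out.2, out.3, t2.2, t3.2} {t1.1, t2.3} {t1.2} {t1.3} {t2.1} {t3.1, t3.3} {t4.1} {t4.2} {t4.3} {t5.1} {t5.2, t5.3}
The second composite normalizes to {out.1, t5.2} {out.2} {out.3, t5.1} {t1.1} {t1.2} {t1.3, t4.3} {t2.1, t3.1, t3.3, t5.3} {t2.2} {t2.3, t3.2} {t4.1} {t4.2}
Distinct normal forms: not equal.

not equal — first {out.1} {out.2, out.3, t2.2, t3.2} {t1.1, t2.3} {t1.2} {t1.3} {t2.1} {t3.1, t3.3} {t4.1} {t4.2} {t4.3} {t5.1} {t5.2, t5.3}, second {out.1, t5.2} {out.2} {out.3, t5.1} {t1.1} {t1.2} {t1.3, t4.3} {t2.1, t3.1, t3.3, t5.3} {t2.2} {t2.3, t3.2} {t4.1} {t4.2}


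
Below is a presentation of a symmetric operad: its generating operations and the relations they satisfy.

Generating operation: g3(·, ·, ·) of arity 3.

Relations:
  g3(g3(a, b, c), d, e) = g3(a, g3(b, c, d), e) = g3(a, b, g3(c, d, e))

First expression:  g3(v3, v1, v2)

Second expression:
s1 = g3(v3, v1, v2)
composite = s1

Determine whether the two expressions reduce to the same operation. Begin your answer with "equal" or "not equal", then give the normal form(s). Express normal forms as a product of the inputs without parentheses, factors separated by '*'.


In normal form, the first expression is v3 * v1 * v2
In normal form, the second expression is v3 * v1 * v2
One common form — equal.

equal; both compose to v3 * v1 * v2


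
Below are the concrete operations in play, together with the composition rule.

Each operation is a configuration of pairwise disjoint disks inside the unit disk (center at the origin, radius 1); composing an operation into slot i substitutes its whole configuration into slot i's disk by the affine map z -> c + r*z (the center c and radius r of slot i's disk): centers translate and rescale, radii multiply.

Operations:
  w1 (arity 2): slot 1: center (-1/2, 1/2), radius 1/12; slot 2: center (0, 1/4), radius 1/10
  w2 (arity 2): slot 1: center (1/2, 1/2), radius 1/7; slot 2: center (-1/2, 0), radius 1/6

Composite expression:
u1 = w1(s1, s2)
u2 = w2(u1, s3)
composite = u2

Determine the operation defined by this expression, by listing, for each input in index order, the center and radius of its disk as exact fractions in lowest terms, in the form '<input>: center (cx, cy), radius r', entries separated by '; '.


s1: center (3/7, 4/7), radius 1/84; s2: center (1/2, 15/28), radius 1/70; s3: center (-1/2, 0), radius 1/6


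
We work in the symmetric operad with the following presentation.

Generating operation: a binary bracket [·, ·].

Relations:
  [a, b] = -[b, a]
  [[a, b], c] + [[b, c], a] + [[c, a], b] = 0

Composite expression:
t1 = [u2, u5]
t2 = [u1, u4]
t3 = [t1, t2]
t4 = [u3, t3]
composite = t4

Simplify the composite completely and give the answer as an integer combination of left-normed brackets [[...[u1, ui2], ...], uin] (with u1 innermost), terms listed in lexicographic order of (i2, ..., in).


[[[[u1, u4], u2], u5], u3] - [[[[u1, u4], u5], u2], u3]

Expand each bracket as ab - ba; the u1-initial words give the coefficients.
Composite bracket: [u3, [[u2, u5], [u1, u4]]]
The bracket unfolds into 16 signed words via [a, b] = ab - ba (2^4 = 16).
Coefficients come from the u1-initial words:
  sign of u1u4u2u5u3 is +1, so it contributes +[[[[u1, u4], u2], u5], u3]
  sign of u1u4u5u2u3 is -1, so it contributes -[[[[u1, u4], u5], u2], u3]


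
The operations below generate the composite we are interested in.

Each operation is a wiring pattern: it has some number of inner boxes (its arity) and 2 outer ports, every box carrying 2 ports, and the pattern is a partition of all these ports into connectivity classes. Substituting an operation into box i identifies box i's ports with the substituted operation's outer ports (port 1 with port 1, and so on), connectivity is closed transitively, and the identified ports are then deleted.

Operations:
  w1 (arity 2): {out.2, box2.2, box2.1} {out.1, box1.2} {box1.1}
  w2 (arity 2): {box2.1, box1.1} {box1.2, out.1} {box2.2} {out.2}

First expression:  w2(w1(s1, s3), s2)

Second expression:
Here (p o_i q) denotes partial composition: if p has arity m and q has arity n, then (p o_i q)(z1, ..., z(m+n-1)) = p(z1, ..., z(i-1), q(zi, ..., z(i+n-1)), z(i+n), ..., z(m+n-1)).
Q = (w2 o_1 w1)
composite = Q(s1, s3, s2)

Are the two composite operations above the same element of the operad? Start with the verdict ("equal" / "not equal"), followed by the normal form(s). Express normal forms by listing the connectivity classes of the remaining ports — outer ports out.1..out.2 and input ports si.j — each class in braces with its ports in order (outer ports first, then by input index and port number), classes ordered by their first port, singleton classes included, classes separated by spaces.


In normal form, the first expression is {out.1, s3.1, s3.2} {out.2} {s1.1} {s1.2, s2.1} {s2.2}
In normal form, the second expression is {out.1, s3.1, s3.2} {out.2} {s1.1} {s1.2, s2.1} {s2.2}
One common form — equal.

equal: each reduces to {out.1, s3.1, s3.2} {out.2} {s1.1} {s1.2, s2.1} {s2.2}


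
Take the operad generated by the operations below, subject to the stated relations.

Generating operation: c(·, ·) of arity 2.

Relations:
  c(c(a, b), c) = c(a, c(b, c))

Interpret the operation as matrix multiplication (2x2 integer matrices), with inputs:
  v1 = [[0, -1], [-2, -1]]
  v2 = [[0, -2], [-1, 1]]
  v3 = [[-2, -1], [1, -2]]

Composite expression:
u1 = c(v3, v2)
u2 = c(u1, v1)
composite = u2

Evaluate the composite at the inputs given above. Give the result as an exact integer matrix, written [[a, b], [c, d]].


c(v3, v2) = [[1, 3], [2, -4]]
c(c(v3, v2), v1) = [[-6, -4], [8, 2]]

[[-6, -4], [8, 2]]


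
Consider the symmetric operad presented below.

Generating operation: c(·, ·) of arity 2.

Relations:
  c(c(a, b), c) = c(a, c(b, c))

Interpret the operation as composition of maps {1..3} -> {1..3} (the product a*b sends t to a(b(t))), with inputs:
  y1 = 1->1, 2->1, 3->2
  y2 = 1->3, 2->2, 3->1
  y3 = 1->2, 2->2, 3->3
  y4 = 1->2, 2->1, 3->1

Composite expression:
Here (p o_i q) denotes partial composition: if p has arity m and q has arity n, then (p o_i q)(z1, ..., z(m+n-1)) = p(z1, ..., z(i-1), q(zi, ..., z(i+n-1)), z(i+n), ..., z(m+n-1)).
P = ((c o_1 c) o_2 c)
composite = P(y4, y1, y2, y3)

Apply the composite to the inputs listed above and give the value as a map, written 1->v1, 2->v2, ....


1->2, 2->2, 3->2

c(y1, y2) = 1->2, 2->1, 3->1
c(y4, c(y1, y2)) = 1->1, 2->2, 3->2
c(c(y4, c(y1, y2)), y3) = 1->2, 2->2, 3->2


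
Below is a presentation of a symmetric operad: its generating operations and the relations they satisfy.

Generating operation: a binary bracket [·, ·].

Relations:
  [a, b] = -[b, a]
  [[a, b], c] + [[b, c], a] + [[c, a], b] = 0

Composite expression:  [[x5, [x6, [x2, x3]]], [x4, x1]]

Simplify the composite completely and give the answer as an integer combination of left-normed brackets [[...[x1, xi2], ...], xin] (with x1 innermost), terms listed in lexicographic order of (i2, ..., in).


[[[[[x1, x4], x2], x3], x6], x5] - [[[[[x1, x4], x3], x2], x6], x5] - [[[[[x1, x4], x5], x2], x3], x6] + [[[[[x1, x4], x5], x3], x2], x6] + [[[[[x1, x4], x5], x6], x2], x3] - [[[[[x1, x4], x5], x6], x3], x2] - [[[[[x1, x4], x6], x2], x3], x5] + [[[[[x1, x4], x6], x3], x2], x5]

A multilinear Lie element is pinned by x1-initial words (x1 innermost).
Composite bracket: [[x5, [x6, [x2, x3]]], [x4, x1]]
The bracket unfolds into 32 signed words via [a, b] = ab - ba (2^5 = 32).
The x1-initial words carry the normal form:
  x1x4x2x3x6x5 (sign +1) contributes +[[[[[x1, x4], x2], x3], x6], x5]
  x1x4x3x2x6x5 (sign -1) contributes -[[[[[x1, x4], x3], x2], x6], x5]
  x1x4x5x2x3x6 (sign -1) contributes -[[[[[x1, x4], x5], x2], x3], x6]
  x1x4x5x3x2x6 (sign +1) contributes +[[[[[x1, x4], x5], x3], x2], x6]
  x1x4x5x6x2x3 (sign +1) contributes +[[[[[x1, x4], x5], x6], x2], x3]
  x1x4x5x6x3x2 (sign -1) contributes -[[[[[x1, x4], x5], x6], x3], x2]
  x1x4x6x2x3x5 (sign -1) contributes -[[[[[x1, x4], x6], x2], x3], x5]
  x1x4x6x3x2x5 (sign +1) contributes +[[[[[x1, x4], x6], x3], x2], x5]
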